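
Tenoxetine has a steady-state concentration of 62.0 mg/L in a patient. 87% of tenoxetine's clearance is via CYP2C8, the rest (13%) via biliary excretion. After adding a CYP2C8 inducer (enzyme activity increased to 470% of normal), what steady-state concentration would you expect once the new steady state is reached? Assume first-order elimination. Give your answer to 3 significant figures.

14.7 mg/L

The CYP2C8 pathway (87% of clearance) rises to 4.7× activity: 0.87 × 4.7 = 4.089.
The remaining 13% of clearance is unaffected.
Relative clearance = 4.089 + 0.13 = 4.219.
Steady-state concentration ∝ 1/CL, so new value = 62.0 / 4.219 = 14.7 mg/L.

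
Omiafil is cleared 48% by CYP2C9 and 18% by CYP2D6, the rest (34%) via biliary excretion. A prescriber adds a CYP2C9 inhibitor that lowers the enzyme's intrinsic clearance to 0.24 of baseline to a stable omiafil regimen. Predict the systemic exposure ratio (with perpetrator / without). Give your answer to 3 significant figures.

CYP2C9: 0.48 × 0.24 = 0.1152
CYP2D6: 0.18 (unchanged)
Other: 0.34 (unchanged)
New clearance relative to baseline: 0.1152 + 0.18 + 0.34 = 0.6352.
Since systemic exposure ∝ 1/CL, the ratio is 1 / 0.6352 = 1.57.

1.57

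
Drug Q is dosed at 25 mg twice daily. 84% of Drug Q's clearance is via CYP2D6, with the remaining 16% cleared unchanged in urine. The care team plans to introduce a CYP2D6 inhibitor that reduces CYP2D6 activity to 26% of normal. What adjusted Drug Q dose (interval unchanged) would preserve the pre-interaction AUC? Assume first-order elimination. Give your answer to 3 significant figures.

The CYP2D6 pathway (84% of clearance) is reduced to 0.26× activity: 0.84 × 0.26 = 0.2184.
Non-CYP routes (16%) are unchanged.
CL_new/CL_old = 0.2184 + 0.16 = 0.3784.
To maintain the same steady-state level, dose must scale with clearance: new dose = 25 × 0.3784 = 9.46 mg.

9.46 mg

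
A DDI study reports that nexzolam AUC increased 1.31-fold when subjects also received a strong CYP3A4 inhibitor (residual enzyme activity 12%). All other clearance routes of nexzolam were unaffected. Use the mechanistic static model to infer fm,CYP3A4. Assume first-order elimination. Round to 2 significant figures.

Let x = fm,CYP3A4. Because AUC ∝ 1/CL, relative clearance fell to 1/1.31 = 0.7634.
Setting x·0.12 + (1 − x) = 0.7634 and solving: x = (0.7634 − 1)/(0.12 − 1) = 0.27.

0.27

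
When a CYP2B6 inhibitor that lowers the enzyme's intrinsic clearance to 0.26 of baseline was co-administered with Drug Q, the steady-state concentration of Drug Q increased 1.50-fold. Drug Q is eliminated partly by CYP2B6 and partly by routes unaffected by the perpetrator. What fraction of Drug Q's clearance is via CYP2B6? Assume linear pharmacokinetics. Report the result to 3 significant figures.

CL'/CL = 1 / 1.50 = 0.6667
0.26·fm + (1 − fm) = 0.6667
fm = (0.6667 − 1) / (0.26 − 1) = 0.450

0.450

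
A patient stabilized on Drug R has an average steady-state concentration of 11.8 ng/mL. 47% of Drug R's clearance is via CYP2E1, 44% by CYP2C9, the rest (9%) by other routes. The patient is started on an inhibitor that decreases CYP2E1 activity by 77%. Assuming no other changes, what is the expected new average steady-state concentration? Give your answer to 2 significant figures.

18 ng/mL

CYP2E1: 0.47 × 0.23 = 0.1081
CYP2C9: 0.44 (unchanged)
Other: 0.09 (unchanged)
New clearance relative to baseline: 0.1081 + 0.44 + 0.09 = 0.6381.
Average steady-state concentration ∝ 1/CL, so new value = 11.8 / 0.6381 = 18 ng/mL.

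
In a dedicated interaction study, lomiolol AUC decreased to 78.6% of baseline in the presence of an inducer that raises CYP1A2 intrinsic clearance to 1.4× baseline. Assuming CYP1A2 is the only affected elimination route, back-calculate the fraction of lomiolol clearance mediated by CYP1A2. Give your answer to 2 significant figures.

Call the CYP1A2 fraction fm. After the interaction, CL_new/CL_old = fm × 1.4 + (1 − fm).
AUC ratio = 1 / (new CL fraction), so new CL fraction = 1 / 0.786 = 1.272.
fm × 1.4 + 1 − fm = 1.272  ⇒  fm × (1.4 − 1) = 0.2723  ⇒  fm = 0.68.

0.68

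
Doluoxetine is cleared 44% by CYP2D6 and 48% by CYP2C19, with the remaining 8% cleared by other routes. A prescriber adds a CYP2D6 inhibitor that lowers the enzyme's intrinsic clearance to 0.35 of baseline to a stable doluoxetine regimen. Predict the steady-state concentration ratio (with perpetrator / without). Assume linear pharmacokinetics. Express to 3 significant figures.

The CYP2D6 pathway (44% of clearance) is reduced to 0.35× activity: 0.44 × 0.35 = 0.154.
CYP2C19 (48%) and the residual 8% are unaffected.
CL_new/CL_old = 0.154 + 0.48 + 0.08 = 0.714.
Steady-state concentration ratio = CL_old/CL_new = 1 / 0.714 = 1.40.

1.40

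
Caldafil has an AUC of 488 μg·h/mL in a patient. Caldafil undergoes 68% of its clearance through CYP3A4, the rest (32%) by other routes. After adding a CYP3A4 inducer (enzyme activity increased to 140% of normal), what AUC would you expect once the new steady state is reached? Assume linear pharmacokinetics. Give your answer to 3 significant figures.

The CYP3A4 pathway (68% of clearance) rises to 1.4× activity: 0.68 × 1.4 = 0.952.
Non-CYP routes (32%) are unchanged.
New clearance relative to baseline: 0.952 + 0.32 = 1.272.
With dosing unchanged, AUC scales as 1/CL: 488 / 1.272 = 384 μg·h/mL.

384 μg·h/mL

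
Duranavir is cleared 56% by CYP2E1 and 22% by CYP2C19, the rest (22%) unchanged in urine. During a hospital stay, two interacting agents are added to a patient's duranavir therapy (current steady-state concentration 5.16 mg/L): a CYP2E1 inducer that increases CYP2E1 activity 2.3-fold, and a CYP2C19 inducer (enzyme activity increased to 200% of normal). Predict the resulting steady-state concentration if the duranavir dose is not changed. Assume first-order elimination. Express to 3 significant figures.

CYP2E1: 0.56 × 2.3 = 1.288
CYP2C19: 0.22 × 2 = 0.44
Other: 0.22 (unchanged)
Relative clearance = 1.288 + 0.44 + 0.22 = 1.948.
New steady-state concentration = 5.16 / 1.948 = 2.65 mg/L (concentration scales inversely with clearance).

2.65 mg/L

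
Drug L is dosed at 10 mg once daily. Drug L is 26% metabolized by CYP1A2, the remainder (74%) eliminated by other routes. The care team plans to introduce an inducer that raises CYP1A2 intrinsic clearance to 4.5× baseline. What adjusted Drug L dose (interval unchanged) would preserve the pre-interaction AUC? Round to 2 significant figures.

19 mg

The CYP1A2 pathway (26% of clearance) is boosted to 4.5× activity: 0.26 × 4.5 = 1.17.
Non-CYP routes (74%) are unchanged.
New clearance relative to baseline: 1.17 + 0.74 = 1.91.
Css,avg = (dose rate)/CL, so holding Css fixed requires dose ∝ CL: 10 × 1.91 = 19 mg.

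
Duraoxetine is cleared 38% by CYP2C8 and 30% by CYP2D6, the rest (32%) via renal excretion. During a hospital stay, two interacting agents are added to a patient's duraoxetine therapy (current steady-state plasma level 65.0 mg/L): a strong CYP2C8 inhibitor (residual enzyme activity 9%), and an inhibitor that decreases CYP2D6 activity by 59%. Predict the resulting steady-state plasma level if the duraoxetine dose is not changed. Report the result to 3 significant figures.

136 mg/L

CYP2C8: 0.38 × 0.09 = 0.0342
CYP2D6: 0.3 × 0.41 = 0.123
Other: 0.32 (unchanged)
Relative clearance = 0.0342 + 0.123 + 0.32 = 0.4772.
Steady-state plasma level ∝ 1/CL: new value = 65.0 / 0.4772 = 136 mg/L.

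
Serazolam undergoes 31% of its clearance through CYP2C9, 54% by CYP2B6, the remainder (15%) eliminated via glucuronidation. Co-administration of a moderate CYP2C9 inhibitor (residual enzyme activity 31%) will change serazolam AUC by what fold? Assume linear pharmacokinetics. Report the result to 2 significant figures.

1.3

The CYP2C9 pathway (31% of clearance) falls to 0.31× activity: 0.31 × 0.31 = 0.0961.
CYP2B6 (54%) and the residual 15% are unaffected.
CL_new/CL_old = 0.0961 + 0.54 + 0.15 = 0.7861.
Since AUC ∝ 1/CL, the ratio is 1 / 0.7861 = 1.3.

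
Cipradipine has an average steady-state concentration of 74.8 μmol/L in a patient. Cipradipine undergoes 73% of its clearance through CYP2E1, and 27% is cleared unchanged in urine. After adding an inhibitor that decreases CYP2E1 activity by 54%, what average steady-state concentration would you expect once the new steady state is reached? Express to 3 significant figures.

123 μmol/L

The CYP2E1 pathway (73% of clearance) is reduced to 0.46× activity: 0.73 × 0.46 = 0.3358.
Non-CYP routes (27%) are unchanged.
Relative clearance = 0.3358 + 0.27 = 0.6058.
New average steady-state concentration = baseline ÷ relative clearance = 74.8 / 0.6058 = 123 μmol/L.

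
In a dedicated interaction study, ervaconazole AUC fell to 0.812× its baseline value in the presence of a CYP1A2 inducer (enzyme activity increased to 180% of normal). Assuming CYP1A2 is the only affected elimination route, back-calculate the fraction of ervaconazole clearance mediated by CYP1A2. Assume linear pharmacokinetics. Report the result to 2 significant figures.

0.29

Let x = fm,CYP1A2. Because AUC ∝ 1/CL, relative clearance rose to 1/0.812 = 1.232.
Only the CYP1A2 route changed, so 1.232 = x·1.8 + (1 − x), giving x = 0.29.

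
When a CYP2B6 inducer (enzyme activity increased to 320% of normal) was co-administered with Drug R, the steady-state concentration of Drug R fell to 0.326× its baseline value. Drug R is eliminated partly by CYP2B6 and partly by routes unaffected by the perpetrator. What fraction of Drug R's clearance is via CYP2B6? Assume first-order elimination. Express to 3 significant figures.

Let x = fm,CYP2B6. Because steady-state concentration ∝ 1/CL, relative clearance rose to 1/0.326 = 3.067.
Only the CYP2B6 route changed, so 3.067 = x·3.2 + (1 − x), giving x = 0.940.

0.940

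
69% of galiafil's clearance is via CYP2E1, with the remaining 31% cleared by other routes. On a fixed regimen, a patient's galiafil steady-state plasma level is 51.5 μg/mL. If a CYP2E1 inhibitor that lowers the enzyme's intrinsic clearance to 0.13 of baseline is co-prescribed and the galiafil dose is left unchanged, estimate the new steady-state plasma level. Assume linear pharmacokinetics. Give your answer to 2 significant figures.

1.3 × 10² μg/mL

The CYP2E1 pathway (69% of clearance) falls to 0.13× activity: 0.69 × 0.13 = 0.0897.
The remaining 31% of clearance is unaffected.
CL_new/CL_old = 0.0897 + 0.31 = 0.3997.
With dosing unchanged, steady-state plasma level scales as 1/CL: 51.5 / 0.3997 = 1.3 × 10² μg/mL.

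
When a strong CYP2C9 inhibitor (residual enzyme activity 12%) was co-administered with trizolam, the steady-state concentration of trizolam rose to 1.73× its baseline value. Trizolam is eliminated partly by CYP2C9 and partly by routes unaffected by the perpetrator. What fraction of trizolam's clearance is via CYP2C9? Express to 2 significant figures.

Let fm be the CYP2C9 fraction. New clearance relative to baseline = fm × 0.12 + (1 − fm).
Steady-state concentration ratio = 1 / (new CL fraction), so new CL fraction = 1 / 1.73 = 0.578.
fm × 0.12 + 1 − fm = 0.578  ⇒  fm × (0.12 − 1) = −0.422  ⇒  fm = 0.48.

0.48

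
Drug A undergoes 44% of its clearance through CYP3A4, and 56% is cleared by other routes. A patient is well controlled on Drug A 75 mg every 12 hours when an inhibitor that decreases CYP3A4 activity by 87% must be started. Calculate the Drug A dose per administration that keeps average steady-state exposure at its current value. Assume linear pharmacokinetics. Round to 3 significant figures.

46.3 mg

The CYP3A4 pathway (44% of clearance) is reduced to 0.13× activity: 0.44 × 0.13 = 0.0572.
The remaining 56% of clearance is unaffected.
New clearance relative to baseline: 0.0572 + 0.56 = 0.6172.
To maintain the same steady-state level, dose must scale with clearance: new dose = 75 × 0.6172 = 46.3 mg.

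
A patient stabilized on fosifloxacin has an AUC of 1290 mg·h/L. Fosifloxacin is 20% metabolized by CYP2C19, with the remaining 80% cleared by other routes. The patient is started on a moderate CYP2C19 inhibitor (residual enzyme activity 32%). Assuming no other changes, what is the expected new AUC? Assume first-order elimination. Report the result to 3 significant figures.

CYP2C19: 0.2 × 0.32 = 0.064
Other: 0.8 (unchanged)
CL_new/CL_old = 0.064 + 0.8 = 0.864.
AUC ∝ 1/CL, so new value = 1290 / 0.864 = 1.49 × 10³ mg·h/L.

1.49 × 10³ mg·h/L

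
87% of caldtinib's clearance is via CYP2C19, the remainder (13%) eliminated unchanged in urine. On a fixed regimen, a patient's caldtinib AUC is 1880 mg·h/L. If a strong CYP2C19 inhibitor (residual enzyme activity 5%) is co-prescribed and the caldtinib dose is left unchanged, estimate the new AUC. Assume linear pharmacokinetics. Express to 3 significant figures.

The CYP2C19 pathway (87% of clearance) falls to 0.05× activity: 0.87 × 0.05 = 0.0435.
Non-CYP routes (13%) are unchanged.
New clearance relative to baseline: 0.0435 + 0.13 = 0.1735.
With dosing unchanged, AUC scales as 1/CL: 1880 / 0.1735 = 1.08 × 10⁴ mg·h/L.

1.08 × 10⁴ mg·h/L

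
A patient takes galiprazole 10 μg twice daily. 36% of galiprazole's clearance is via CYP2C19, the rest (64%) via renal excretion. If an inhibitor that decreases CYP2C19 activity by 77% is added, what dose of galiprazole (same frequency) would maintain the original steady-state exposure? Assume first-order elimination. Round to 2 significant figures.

CYP2C19: 0.36 × 0.23 = 0.0828
Other: 0.64 (unchanged)
CL_new/CL_old = 0.0828 + 0.64 = 0.7228.
Css,avg = (dose rate)/CL, so holding Css fixed requires dose ∝ CL: 10 × 0.7228 = 7.2 μg.

7.2 μg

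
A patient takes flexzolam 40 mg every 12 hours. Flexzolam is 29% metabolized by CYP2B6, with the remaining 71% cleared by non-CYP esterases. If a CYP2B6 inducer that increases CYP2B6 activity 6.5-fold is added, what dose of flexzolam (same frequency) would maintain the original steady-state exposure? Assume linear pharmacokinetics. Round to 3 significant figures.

CYP2B6: 0.29 × 6.5 = 1.885
Other: 0.71 (unchanged)
CL_new/CL_old = 1.885 + 0.71 = 2.595.
To maintain the same steady-state level, dose must scale with clearance: new dose = 40 × 2.595 = 104 mg.

104 mg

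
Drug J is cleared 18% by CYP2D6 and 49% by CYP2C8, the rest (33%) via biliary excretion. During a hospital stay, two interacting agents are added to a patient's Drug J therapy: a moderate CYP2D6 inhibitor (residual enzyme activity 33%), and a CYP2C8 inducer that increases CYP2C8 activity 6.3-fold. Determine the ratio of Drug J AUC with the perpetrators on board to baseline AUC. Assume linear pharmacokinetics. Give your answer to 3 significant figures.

0.288

The CYP2D6 pathway (18% of clearance) drops to 0.33× activity: 0.18 × 0.33 = 0.0594.
The CYP2C8 pathway (49% of clearance) rises to 6.3× activity: 0.49 × 6.3 = 3.087.
The remaining 33% of clearance is unaffected.
CL_new/CL_old = 0.0594 + 3.087 + 0.33 = 3.4764.
Because AUC varies inversely with clearance, the combined effect is 1 / 3.4764 = 0.288.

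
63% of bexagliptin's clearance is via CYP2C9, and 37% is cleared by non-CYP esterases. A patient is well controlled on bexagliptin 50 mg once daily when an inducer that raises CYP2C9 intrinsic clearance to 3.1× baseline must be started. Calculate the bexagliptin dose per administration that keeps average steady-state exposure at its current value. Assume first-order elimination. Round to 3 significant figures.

The CYP2C9 pathway (63% of clearance) rises to 3.1× activity: 0.63 × 3.1 = 1.953.
The remaining 37% of clearance is unaffected.
New clearance relative to baseline: 1.953 + 0.37 = 2.323.
Css,avg = (dose rate)/CL, so holding Css fixed requires dose ∝ CL: 50 × 2.323 = 116 mg.

116 mg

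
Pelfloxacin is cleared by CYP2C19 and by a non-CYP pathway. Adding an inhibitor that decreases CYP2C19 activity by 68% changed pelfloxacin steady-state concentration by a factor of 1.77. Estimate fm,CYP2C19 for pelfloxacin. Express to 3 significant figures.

0.640

Write x for the fraction cleared via CYP2C19. The observed steady-state concentration change means clearance fell to 1/1.77 = 0.565 of baseline.
Only the CYP2C19 route changed, so 0.565 = x·0.32 + (1 − x), giving x = 0.640.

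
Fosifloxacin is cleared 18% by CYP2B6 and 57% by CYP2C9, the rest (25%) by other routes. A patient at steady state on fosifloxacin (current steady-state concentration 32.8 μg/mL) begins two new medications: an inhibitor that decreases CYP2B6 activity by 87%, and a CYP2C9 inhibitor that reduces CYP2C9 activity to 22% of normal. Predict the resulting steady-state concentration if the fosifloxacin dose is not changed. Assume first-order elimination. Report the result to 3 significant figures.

The CYP2B6 pathway (18% of clearance) falls to 0.13× activity: 0.18 × 0.13 = 0.0234.
The CYP2C9 pathway (57% of clearance) is reduced to 0.22× activity: 0.57 × 0.22 = 0.1254.
Non-CYP routes (25%) are unchanged.
CL_new/CL_old = 0.0234 + 0.1254 + 0.25 = 0.3988.
Dividing the baseline by the relative clearance: 32.8 / 0.3988 = 82.2 μg/mL.

82.2 μg/mL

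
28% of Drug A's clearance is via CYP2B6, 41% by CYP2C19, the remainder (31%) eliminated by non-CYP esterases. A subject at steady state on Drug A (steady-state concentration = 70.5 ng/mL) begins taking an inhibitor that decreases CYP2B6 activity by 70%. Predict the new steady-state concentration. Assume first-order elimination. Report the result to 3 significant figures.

The CYP2B6 pathway (28% of clearance) is reduced to 0.3× activity: 0.28 × 0.3 = 0.084.
CYP2C19 (41%) and the residual 31% are unaffected.
New clearance relative to baseline: 0.084 + 0.41 + 0.31 = 0.804.
Steady-state concentration ∝ 1/CL, so new value = 70.5 / 0.804 = 87.7 ng/mL.

87.7 ng/mL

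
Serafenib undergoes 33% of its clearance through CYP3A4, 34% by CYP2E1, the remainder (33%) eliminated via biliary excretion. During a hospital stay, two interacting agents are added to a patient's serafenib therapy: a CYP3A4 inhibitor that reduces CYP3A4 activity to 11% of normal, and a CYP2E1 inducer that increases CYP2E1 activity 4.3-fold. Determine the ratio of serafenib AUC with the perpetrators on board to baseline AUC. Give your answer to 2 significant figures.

CYP3A4: 0.33 × 0.11 = 0.0363
CYP2E1: 0.34 × 4.3 = 1.462
Other: 0.33 (unchanged)
CL_new/CL_old = 0.0363 + 1.462 + 0.33 = 1.8283.
Net AUC ratio = 1 / 1.8283 = 0.55.

0.55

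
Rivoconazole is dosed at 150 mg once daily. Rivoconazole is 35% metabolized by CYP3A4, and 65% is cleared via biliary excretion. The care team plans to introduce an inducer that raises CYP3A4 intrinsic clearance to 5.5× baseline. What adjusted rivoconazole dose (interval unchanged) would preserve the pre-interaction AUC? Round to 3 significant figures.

The CYP3A4 pathway (35% of clearance) increases to 5.5× activity: 0.35 × 5.5 = 1.925.
The remaining 65% of clearance is unaffected.
CL_new/CL_old = 1.925 + 0.65 = 2.575.
Exposure is unchanged when dose changes in proportion to clearance. New dose = 150 mg × 2.575 = 386 mg.

386 mg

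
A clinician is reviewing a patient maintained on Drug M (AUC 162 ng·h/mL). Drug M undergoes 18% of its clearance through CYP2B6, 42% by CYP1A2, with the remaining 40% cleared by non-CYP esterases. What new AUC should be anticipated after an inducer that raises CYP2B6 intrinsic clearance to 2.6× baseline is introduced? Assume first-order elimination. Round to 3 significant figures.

126 ng·h/mL

CYP2B6: 0.18 × 2.6 = 0.468
CYP1A2: 0.42 (unchanged)
Other: 0.4 (unchanged)
Relative clearance = 0.468 + 0.42 + 0.4 = 1.288.
With dosing unchanged, AUC scales as 1/CL: 162 / 1.288 = 126 ng·h/mL.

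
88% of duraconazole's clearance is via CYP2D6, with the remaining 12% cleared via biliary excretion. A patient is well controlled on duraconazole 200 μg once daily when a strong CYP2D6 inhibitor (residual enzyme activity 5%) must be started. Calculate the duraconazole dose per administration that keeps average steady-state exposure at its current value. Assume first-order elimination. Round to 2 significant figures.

33 μg

The CYP2D6 pathway (88% of clearance) drops to 0.05× activity: 0.88 × 0.05 = 0.044.
Non-CYP routes (12%) are unchanged.
CL_new/CL_old = 0.044 + 0.12 = 0.164.
Exposure is unchanged when dose changes in proportion to clearance. New dose = 200 μg × 0.164 = 33 μg.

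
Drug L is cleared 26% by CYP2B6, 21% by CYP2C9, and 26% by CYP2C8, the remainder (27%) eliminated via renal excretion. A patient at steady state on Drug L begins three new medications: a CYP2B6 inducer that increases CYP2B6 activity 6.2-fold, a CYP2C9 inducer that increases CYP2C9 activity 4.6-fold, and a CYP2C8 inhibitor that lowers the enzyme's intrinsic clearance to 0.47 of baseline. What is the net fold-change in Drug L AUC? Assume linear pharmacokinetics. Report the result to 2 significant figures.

0.34

CYP2B6: 0.26 × 6.2 = 1.612
CYP2C9: 0.21 × 4.6 = 0.966
CYP2C8: 0.26 × 0.47 = 0.1222
Other: 0.27 (unchanged)
CL_new/CL_old = 1.612 + 0.966 + 0.1222 + 0.27 = 2.9702.
Net AUC ratio = 1 / 2.9702 = 0.34.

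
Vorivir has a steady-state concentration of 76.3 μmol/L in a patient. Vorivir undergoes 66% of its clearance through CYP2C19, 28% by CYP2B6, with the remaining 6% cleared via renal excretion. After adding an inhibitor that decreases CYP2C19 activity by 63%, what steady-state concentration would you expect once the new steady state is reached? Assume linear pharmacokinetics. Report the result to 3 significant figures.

The CYP2C19 pathway (66% of clearance) falls to 0.37× activity: 0.66 × 0.37 = 0.2442.
CYP2B6 (28%) and the residual 6% are unaffected.
Relative clearance = 0.2442 + 0.28 + 0.06 = 0.5842.
With dosing unchanged, steady-state concentration scales as 1/CL: 76.3 / 0.5842 = 131 μmol/L.

131 μmol/L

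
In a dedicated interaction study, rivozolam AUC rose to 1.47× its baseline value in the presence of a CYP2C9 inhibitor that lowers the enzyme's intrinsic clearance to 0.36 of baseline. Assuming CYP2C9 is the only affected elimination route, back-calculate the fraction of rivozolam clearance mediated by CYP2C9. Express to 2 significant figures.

0.50

CL'/CL = 1 / 1.47 = 0.6803
0.36·fm + (1 − fm) = 0.6803
fm = (0.6803 − 1) / (0.36 − 1) = 0.50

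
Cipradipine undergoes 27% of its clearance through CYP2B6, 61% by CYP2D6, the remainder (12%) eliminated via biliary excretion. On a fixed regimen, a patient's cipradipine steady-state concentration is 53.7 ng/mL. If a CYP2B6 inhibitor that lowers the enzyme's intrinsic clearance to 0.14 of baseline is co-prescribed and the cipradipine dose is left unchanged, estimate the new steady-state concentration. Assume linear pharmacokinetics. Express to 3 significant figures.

The CYP2B6 pathway (27% of clearance) is reduced to 0.14× activity: 0.27 × 0.14 = 0.0378.
CYP2D6 (61%) and the residual 12% are unaffected.
New clearance relative to baseline: 0.0378 + 0.61 + 0.12 = 0.7678.
Steady-state concentration ∝ 1/CL, so new value = 53.7 / 0.7678 = 69.9 ng/mL.

69.9 ng/mL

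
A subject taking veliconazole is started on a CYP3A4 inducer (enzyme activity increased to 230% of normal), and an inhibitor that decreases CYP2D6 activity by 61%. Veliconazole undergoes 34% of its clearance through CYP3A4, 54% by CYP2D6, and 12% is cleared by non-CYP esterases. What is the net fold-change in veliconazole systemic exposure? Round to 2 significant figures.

CYP3A4: 0.34 × 2.3 = 0.782
CYP2D6: 0.54 × 0.39 = 0.2106
Other: 0.12 (unchanged)
New clearance relative to baseline: 0.782 + 0.2106 + 0.12 = 1.1126.
Net systemic exposure ratio = 1 / 1.1126 = 0.90.

0.90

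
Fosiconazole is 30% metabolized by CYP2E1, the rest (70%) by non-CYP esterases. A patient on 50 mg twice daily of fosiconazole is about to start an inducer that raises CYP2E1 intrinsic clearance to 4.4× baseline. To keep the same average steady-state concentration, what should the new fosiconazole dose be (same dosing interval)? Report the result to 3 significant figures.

The CYP2E1 pathway (30% of clearance) rises to 4.4× activity: 0.3 × 4.4 = 1.32.
The remaining 70% of clearance is unaffected.
CL_new/CL_old = 1.32 + 0.7 = 2.02.
To maintain the same steady-state level, dose must scale with clearance: new dose = 50 × 2.02 = 101 mg.

101 mg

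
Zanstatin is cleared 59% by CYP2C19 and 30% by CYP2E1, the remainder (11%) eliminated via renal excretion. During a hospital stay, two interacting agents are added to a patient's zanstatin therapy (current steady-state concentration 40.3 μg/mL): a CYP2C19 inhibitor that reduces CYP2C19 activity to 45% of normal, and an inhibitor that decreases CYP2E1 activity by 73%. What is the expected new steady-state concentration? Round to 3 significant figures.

88.3 μg/mL

The CYP2C19 pathway (59% of clearance) is reduced to 0.45× activity: 0.59 × 0.45 = 0.2655.
The CYP2E1 pathway (30% of clearance) falls to 0.27× activity: 0.3 × 0.27 = 0.081.
The remaining 11% of clearance is unaffected.
Relative clearance = 0.2655 + 0.081 + 0.11 = 0.4565.
Steady-state concentration ∝ 1/CL: new value = 40.3 / 0.4565 = 88.3 μg/mL.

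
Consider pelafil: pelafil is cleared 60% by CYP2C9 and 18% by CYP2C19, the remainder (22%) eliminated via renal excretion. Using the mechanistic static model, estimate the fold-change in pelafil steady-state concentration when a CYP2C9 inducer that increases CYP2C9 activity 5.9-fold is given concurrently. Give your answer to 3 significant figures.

The CYP2C9 pathway (60% of clearance) increases to 5.9× activity: 0.6 × 5.9 = 3.54.
CYP2C19 (18%) and the residual 22% are unaffected.
New clearance relative to baseline: 3.54 + 0.18 + 0.22 = 3.94.
Since steady-state concentration ∝ 1/CL, the ratio is 1 / 3.94 = 0.254.

0.254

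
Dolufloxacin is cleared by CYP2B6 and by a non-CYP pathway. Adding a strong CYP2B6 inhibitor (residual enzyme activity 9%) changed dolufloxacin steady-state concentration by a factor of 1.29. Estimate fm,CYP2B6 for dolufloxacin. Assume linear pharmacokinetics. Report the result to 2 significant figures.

Call the CYP2B6 fraction fm. After the interaction, CL_new/CL_old = fm × 0.09 + (1 − fm).
Steady-state concentration ratio = 1 / (new CL fraction), so new CL fraction = 1 / 1.29 = 0.7752.
fm × 0.09 + 1 − fm = 0.7752  ⇒  fm × (0.09 − 1) = −0.2248  ⇒  fm = 0.25.

0.25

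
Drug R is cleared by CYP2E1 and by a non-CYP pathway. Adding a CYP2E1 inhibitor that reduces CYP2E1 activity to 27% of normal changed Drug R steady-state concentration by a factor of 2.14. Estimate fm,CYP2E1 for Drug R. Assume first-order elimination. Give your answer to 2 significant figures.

CL'/CL = 1 / 2.14 = 0.4673
0.27·fm + (1 − fm) = 0.4673
fm = (0.4673 − 1) / (0.27 − 1) = 0.73

0.73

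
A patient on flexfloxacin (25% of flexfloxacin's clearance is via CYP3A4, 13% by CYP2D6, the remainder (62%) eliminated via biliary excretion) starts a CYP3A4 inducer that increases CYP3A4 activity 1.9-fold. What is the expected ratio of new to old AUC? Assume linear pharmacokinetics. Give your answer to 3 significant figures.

The CYP3A4 pathway (25% of clearance) is boosted to 1.9× activity: 0.25 × 1.9 = 0.475.
CYP2D6 (13%) and the residual 62% are unaffected.
New clearance relative to baseline: 0.475 + 0.13 + 0.62 = 1.225.
Since AUC ∝ 1/CL, the ratio is 1 / 1.225 = 0.816.

0.816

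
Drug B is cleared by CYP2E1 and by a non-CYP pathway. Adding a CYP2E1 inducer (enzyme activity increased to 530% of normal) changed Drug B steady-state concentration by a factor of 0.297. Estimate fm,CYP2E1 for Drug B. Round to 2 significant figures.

Let fm be the CYP2E1 fraction. New clearance relative to baseline = fm × 5.3 + (1 − fm).
Steady-state concentration ratio = 1 / (new CL fraction), so new CL fraction = 1 / 0.297 = 3.367.
fm × 5.3 + 1 − fm = 3.367  ⇒  fm × (5.3 − 1) = 2.367  ⇒  fm = 0.55.

0.55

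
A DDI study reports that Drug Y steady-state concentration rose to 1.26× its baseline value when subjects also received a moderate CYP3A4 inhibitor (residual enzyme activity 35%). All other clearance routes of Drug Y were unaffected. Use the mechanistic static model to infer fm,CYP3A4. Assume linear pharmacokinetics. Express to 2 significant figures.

CL'/CL = 1 / 1.26 = 0.7937
0.35·fm + (1 − fm) = 0.7937
fm = (0.7937 − 1) / (0.35 − 1) = 0.32

0.32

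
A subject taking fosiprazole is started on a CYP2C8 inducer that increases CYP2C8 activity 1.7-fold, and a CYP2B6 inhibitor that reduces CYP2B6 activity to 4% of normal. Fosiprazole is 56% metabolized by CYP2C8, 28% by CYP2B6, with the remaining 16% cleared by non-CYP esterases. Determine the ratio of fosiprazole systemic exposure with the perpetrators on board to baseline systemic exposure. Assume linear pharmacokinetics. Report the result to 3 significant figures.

0.890

The CYP2C8 pathway (56% of clearance) is boosted to 1.7× activity: 0.56 × 1.7 = 0.952.
The CYP2B6 pathway (28% of clearance) drops to 0.04× activity: 0.28 × 0.04 = 0.0112.
Non-CYP routes (16%) are unchanged.
Relative clearance = 0.952 + 0.0112 + 0.16 = 1.1232.
Because systemic exposure varies inversely with clearance, the combined effect is 1 / 1.1232 = 0.890.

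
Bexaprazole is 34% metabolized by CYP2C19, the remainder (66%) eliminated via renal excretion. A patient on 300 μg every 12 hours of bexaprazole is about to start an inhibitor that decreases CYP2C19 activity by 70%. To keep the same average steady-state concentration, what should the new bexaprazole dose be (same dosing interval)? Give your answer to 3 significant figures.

229 μg

CYP2C19: 0.34 × 0.3 = 0.102
Other: 0.66 (unchanged)
CL_new/CL_old = 0.102 + 0.66 = 0.762.
Exposure is unchanged when dose changes in proportion to clearance. New dose = 300 μg × 0.762 = 229 μg.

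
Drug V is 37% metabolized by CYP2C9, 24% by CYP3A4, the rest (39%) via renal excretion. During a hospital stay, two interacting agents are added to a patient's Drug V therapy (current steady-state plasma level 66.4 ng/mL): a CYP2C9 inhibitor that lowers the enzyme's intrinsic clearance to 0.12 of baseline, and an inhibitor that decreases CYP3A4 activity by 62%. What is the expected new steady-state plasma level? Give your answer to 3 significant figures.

CYP2C9: 0.37 × 0.12 = 0.0444
CYP3A4: 0.24 × 0.38 = 0.0912
Other: 0.39 (unchanged)
CL_new/CL_old = 0.0444 + 0.0912 + 0.39 = 0.5256.
New steady-state plasma level = 66.4 / 0.5256 = 126 ng/mL (concentration scales inversely with clearance).

126 ng/mL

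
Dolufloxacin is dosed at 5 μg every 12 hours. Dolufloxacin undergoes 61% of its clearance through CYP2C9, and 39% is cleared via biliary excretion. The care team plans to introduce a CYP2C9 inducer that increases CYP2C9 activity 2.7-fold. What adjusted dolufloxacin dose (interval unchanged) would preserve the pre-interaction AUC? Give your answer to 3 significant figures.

10.2 μg

The CYP2C9 pathway (61% of clearance) increases to 2.7× activity: 0.61 × 2.7 = 1.647.
Non-CYP routes (39%) are unchanged.
New clearance relative to baseline: 1.647 + 0.39 = 2.037.
To maintain the same steady-state level, dose must scale with clearance: new dose = 5 × 2.037 = 10.2 μg.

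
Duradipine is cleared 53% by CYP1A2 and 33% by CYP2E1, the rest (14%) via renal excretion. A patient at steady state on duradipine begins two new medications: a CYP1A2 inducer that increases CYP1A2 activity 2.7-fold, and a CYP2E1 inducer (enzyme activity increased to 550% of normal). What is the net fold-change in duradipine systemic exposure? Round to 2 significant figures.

0.30

The CYP1A2 pathway (53% of clearance) rises to 2.7× activity: 0.53 × 2.7 = 1.431.
The CYP2E1 pathway (33% of clearance) rises to 5.5× activity: 0.33 × 5.5 = 1.815.
The remaining 14% of clearance is unaffected.
Relative clearance = 1.431 + 1.815 + 0.14 = 3.386.
Net systemic exposure ratio = 1 / 3.386 = 0.30.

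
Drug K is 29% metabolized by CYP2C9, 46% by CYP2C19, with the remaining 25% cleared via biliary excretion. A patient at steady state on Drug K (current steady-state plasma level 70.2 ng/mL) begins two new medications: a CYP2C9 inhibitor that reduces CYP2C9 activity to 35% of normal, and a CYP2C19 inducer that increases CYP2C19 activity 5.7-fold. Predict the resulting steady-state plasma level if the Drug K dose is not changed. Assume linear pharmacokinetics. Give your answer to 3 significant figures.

The CYP2C9 pathway (29% of clearance) drops to 0.35× activity: 0.29 × 0.35 = 0.1015.
The CYP2C19 pathway (46% of clearance) is boosted to 5.7× activity: 0.46 × 5.7 = 2.622.
The remaining 25% of clearance is unaffected.
New clearance relative to baseline: 0.1015 + 2.622 + 0.25 = 2.9735.
Dividing the baseline by the relative clearance: 70.2 / 2.9735 = 23.6 ng/mL.

23.6 ng/mL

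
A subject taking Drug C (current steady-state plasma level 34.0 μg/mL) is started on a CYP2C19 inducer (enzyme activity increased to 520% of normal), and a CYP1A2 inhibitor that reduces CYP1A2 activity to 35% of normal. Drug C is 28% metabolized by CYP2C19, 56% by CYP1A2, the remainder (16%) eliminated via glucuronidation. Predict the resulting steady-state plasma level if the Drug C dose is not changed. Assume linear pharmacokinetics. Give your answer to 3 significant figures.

18.8 μg/mL

The CYP2C19 pathway (28% of clearance) is boosted to 5.2× activity: 0.28 × 5.2 = 1.456.
The CYP1A2 pathway (56% of clearance) is reduced to 0.35× activity: 0.56 × 0.35 = 0.196.
Non-CYP routes (16%) are unchanged.
CL_new/CL_old = 1.456 + 0.196 + 0.16 = 1.812.
New steady-state plasma level = 34.0 / 1.812 = 18.8 μg/mL (concentration scales inversely with clearance).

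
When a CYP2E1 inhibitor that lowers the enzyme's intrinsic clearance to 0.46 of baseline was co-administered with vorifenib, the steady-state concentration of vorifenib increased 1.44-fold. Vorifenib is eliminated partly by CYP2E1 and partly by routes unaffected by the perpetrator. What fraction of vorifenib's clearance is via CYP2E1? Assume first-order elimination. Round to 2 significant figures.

Write x for the fraction cleared via CYP2E1. The observed steady-state concentration change means clearance fell to 1/1.44 = 0.6944 of baseline.
Only the CYP2E1 route changed, so 0.6944 = x·0.46 + (1 − x), giving x = 0.57.

0.57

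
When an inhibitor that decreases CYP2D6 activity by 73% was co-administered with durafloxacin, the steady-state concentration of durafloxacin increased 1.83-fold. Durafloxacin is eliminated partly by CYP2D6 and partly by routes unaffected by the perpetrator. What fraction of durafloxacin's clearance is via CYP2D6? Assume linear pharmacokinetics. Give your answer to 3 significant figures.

0.621

Write x for the fraction cleared via CYP2D6. The observed steady-state concentration change means clearance fell to 1/1.83 = 0.5464 of baseline.
Only the CYP2D6 route changed, so 0.5464 = x·0.27 + (1 − x), giving x = 0.621.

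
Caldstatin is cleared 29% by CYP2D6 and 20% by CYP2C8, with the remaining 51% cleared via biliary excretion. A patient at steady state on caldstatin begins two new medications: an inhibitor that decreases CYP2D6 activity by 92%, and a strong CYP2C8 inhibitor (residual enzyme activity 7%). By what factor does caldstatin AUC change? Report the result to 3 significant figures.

The CYP2D6 pathway (29% of clearance) falls to 0.08× activity: 0.29 × 0.08 = 0.0232.
The CYP2C8 pathway (20% of clearance) falls to 0.07× activity: 0.2 × 0.07 = 0.014.
The remaining 51% of clearance is unaffected.
New clearance relative to baseline: 0.0232 + 0.014 + 0.51 = 0.5472.
Because AUC varies inversely with clearance, the combined effect is 1 / 0.5472 = 1.83.

1.83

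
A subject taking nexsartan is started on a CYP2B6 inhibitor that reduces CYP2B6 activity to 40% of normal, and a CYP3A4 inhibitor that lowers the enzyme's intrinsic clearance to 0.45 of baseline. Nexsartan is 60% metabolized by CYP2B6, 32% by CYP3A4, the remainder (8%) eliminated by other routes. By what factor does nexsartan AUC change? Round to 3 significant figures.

2.16

The CYP2B6 pathway (60% of clearance) is reduced to 0.4× activity: 0.6 × 0.4 = 0.24.
The CYP3A4 pathway (32% of clearance) drops to 0.45× activity: 0.32 × 0.45 = 0.144.
Non-CYP routes (8%) are unchanged.
Relative clearance = 0.24 + 0.144 + 0.08 = 0.464.
Net AUC ratio = 1 / 0.464 = 2.16.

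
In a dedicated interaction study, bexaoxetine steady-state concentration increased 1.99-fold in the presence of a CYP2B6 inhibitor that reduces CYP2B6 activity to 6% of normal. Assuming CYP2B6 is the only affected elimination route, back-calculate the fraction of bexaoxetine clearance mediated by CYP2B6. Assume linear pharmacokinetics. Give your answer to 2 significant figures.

0.53

CL'/CL = 1 / 1.99 = 0.5025
0.06·fm + (1 − fm) = 0.5025
fm = (0.5025 − 1) / (0.06 − 1) = 0.53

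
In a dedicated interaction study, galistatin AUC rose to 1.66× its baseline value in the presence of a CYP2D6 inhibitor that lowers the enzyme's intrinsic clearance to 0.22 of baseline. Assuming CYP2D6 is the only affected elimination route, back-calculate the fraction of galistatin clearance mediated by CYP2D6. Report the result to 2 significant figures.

0.51

CL'/CL = 1 / 1.66 = 0.6024
0.22·fm + (1 − fm) = 0.6024
fm = (0.6024 − 1) / (0.22 − 1) = 0.51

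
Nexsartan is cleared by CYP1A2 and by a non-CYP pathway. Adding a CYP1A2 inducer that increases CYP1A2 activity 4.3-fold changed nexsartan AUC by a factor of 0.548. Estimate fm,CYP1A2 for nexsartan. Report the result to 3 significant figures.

Call the CYP1A2 fraction fm. After the interaction, CL_new/CL_old = fm × 4.3 + (1 − fm).
AUC ratio = 1 / (new CL fraction), so new CL fraction = 1 / 0.548 = 1.825.
fm × 4.3 + 1 − fm = 1.825  ⇒  fm × (4.3 − 1) = 0.8248  ⇒  fm = 0.250.

0.250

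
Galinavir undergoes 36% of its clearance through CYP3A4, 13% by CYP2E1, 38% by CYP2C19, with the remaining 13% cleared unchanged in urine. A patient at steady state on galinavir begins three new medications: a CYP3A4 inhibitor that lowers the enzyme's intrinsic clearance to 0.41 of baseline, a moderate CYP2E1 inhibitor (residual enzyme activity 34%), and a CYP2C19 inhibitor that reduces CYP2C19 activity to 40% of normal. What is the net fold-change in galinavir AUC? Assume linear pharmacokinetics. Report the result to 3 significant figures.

The CYP3A4 pathway (36% of clearance) falls to 0.41× activity: 0.36 × 0.41 = 0.1476.
The CYP2E1 pathway (13% of clearance) drops to 0.34× activity: 0.13 × 0.34 = 0.0442.
The CYP2C19 pathway (38% of clearance) drops to 0.4× activity: 0.38 × 0.4 = 0.152.
The remaining 13% of clearance is unaffected.
CL_new/CL_old = 0.1476 + 0.0442 + 0.152 + 0.13 = 0.4738.
Net AUC ratio = 1 / 0.4738 = 2.11.

2.11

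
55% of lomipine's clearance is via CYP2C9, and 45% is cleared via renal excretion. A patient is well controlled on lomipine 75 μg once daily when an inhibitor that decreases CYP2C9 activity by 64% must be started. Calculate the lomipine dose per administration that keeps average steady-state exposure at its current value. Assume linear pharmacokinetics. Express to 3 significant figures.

The CYP2C9 pathway (55% of clearance) drops to 0.36× activity: 0.55 × 0.36 = 0.198.
The remaining 45% of clearance is unaffected.
Relative clearance = 0.198 + 0.45 = 0.648.
Exposure is unchanged when dose changes in proportion to clearance. New dose = 75 μg × 0.648 = 48.6 μg.

48.6 μg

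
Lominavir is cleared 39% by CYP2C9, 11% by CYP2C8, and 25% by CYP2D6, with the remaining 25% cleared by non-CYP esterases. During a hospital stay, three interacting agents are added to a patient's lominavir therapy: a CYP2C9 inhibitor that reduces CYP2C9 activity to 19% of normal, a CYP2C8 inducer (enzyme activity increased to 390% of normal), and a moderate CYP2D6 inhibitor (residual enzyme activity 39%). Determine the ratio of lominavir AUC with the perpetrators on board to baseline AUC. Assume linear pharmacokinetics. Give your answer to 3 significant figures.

CYP2C9: 0.39 × 0.19 = 0.0741
CYP2C8: 0.11 × 3.9 = 0.429
CYP2D6: 0.25 × 0.39 = 0.0975
Other: 0.25 (unchanged)
Relative clearance = 0.0741 + 0.429 + 0.0975 + 0.25 = 0.8506.
Because AUC varies inversely with clearance, the combined effect is 1 / 0.8506 = 1.18.

1.18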